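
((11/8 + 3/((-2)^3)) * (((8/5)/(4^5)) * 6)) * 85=51/64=0.80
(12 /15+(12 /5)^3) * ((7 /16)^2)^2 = 1097257 /2048000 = 0.54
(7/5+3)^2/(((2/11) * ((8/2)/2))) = 1331/25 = 53.24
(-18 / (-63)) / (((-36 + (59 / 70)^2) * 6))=-0.00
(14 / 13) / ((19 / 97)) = 1358 / 247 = 5.50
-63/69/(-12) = 7/92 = 0.08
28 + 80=108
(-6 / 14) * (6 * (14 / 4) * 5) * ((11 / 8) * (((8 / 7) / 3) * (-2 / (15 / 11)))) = 242 / 7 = 34.57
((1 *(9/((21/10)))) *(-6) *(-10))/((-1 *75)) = -24/7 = -3.43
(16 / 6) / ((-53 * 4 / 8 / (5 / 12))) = -20 / 477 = -0.04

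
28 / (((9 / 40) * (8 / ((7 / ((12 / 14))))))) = 127.04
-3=-3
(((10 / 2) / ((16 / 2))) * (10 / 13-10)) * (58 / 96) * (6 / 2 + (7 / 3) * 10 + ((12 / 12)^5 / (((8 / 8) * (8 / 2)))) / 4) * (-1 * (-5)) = -4592875 / 9984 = -460.02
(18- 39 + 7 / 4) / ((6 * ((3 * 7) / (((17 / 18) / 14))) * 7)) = -187 / 127008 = -0.00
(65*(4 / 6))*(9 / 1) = 390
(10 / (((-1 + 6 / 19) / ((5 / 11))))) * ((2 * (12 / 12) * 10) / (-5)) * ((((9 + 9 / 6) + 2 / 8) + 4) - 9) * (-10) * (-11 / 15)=43700 / 39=1120.51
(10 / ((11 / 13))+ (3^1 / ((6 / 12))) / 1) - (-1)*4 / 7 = 1416 / 77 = 18.39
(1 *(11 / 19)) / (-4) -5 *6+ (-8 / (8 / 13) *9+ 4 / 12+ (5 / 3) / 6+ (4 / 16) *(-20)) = -103649 / 684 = -151.53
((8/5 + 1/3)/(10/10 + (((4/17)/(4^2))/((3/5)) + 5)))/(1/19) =37468/6145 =6.10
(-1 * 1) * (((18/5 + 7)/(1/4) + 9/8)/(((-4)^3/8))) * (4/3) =1741/240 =7.25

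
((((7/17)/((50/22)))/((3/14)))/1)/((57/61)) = 65758/72675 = 0.90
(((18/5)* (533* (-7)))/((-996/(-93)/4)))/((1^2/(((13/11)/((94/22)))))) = -27064674/19505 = -1387.58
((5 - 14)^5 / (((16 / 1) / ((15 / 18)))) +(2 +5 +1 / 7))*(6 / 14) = -1315.00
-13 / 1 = -13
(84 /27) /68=7 /153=0.05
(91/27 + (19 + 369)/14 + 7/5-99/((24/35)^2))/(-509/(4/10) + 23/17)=183076451/1306942560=0.14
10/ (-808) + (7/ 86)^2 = -1074/ 186749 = -0.01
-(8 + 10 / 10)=-9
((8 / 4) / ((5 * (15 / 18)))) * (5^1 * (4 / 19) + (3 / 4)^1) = 411 / 475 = 0.87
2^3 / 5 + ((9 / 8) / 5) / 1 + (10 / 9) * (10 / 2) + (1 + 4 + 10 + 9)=11297 / 360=31.38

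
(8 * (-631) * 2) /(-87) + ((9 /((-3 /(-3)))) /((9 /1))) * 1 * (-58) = 5050 /87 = 58.05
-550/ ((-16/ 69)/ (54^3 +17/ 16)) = 47806392975/ 128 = 373487445.12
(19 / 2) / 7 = 19 / 14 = 1.36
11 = 11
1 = 1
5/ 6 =0.83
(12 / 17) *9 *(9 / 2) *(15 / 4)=3645 / 34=107.21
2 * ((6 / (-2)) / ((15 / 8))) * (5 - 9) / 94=32 / 235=0.14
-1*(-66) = 66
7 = 7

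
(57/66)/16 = 19/352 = 0.05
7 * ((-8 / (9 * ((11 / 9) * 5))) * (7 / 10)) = -196 / 275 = -0.71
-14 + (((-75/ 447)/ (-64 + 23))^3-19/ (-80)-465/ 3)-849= -18562941985524209/ 18238972242320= -1017.76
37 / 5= 7.40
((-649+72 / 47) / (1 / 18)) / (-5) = 547758 / 235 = 2330.89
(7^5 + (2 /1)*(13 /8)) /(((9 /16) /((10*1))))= 2689640 /9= 298848.89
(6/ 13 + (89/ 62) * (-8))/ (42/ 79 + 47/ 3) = -1052754/ 1547117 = -0.68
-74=-74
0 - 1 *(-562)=562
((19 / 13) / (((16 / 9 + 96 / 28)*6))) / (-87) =-133 / 247312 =-0.00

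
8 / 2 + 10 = 14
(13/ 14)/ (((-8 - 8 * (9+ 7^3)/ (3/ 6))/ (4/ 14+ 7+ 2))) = -169/ 110544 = -0.00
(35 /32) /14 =5 /64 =0.08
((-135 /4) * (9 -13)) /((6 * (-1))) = -45 /2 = -22.50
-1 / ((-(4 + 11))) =1 / 15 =0.07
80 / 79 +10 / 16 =1035 / 632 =1.64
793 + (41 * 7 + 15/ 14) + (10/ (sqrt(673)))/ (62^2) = 5 * sqrt(673)/ 1293506 + 15135/ 14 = 1081.07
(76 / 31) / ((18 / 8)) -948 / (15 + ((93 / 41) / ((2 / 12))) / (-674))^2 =-1040859914819 / 332002750464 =-3.14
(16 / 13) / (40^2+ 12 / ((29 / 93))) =116 / 154427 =0.00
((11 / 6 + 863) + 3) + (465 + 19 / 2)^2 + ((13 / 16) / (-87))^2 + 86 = 226104.08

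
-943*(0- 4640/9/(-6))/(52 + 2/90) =-1557.57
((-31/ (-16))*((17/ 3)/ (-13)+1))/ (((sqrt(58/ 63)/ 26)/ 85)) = 28985*sqrt(406)/ 232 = 2517.38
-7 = -7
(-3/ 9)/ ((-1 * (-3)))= -1/ 9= -0.11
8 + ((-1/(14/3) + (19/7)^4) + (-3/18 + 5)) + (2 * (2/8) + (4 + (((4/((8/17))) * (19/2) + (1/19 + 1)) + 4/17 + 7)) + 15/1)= 1632644429/9306276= 175.43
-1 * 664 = -664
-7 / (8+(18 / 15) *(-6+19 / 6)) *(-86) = 3010 / 23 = 130.87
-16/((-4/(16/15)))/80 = 4/75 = 0.05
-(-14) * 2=28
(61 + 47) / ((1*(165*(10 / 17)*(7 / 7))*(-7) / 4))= -1224 / 1925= -0.64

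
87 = 87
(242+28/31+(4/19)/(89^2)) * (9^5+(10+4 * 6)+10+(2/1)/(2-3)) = 66965324487054/4665469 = 14353396.09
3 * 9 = 27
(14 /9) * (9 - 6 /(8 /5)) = 49 /6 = 8.17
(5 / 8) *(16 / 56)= 5 / 28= 0.18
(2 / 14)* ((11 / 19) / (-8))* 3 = -33 / 1064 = -0.03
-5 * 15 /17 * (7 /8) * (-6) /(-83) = -0.28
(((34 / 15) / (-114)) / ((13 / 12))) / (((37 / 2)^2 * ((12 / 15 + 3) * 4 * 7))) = -68 / 134919057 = -0.00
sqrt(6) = 2.45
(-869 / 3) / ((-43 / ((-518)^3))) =-120783902008 / 129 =-936309317.89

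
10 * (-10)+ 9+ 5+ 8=-78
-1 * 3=-3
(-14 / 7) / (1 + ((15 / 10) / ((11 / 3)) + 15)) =-44 / 361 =-0.12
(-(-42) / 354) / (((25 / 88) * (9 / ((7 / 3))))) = 4312 / 39825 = 0.11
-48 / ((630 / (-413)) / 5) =472 / 3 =157.33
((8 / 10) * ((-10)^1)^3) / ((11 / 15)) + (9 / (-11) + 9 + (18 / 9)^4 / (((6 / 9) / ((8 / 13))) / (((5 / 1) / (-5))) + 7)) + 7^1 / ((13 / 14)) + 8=-10807712 / 10153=-1064.48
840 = 840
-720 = -720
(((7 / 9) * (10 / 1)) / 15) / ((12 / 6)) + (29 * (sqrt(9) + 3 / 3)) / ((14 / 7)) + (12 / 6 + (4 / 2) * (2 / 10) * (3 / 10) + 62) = 82606 / 675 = 122.38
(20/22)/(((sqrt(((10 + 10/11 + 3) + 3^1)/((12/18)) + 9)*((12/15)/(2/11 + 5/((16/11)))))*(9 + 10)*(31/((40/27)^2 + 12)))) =5885425*sqrt(462)/7481534544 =0.02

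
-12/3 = -4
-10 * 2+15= -5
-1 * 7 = -7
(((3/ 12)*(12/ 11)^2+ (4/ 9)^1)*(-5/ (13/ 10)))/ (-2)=20200/ 14157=1.43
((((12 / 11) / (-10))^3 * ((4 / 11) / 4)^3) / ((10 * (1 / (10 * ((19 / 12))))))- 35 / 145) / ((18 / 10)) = -1550125793 / 11559435525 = -0.13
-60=-60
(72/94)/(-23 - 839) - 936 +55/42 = -795229805/850794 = -934.69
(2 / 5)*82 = 32.80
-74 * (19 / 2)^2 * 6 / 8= -40071 / 8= -5008.88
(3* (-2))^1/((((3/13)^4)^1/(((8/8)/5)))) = -57122/135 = -423.13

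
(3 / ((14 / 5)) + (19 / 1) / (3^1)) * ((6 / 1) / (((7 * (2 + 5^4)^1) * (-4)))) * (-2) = 311 / 61446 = 0.01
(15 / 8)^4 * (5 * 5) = 308.99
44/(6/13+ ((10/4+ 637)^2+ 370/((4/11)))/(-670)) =-0.07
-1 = -1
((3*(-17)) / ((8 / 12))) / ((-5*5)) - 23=-997 / 50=-19.94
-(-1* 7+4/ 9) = 59/ 9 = 6.56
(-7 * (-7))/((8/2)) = 49/4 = 12.25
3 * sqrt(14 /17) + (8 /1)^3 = 3 * sqrt(238) /17 + 512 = 514.72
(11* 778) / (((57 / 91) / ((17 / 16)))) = 6619613 / 456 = 14516.70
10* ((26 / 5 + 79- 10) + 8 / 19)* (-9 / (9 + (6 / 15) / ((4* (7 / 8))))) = -736.85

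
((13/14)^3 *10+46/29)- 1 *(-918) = 36907061/39788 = 927.59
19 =19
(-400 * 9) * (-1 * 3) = 10800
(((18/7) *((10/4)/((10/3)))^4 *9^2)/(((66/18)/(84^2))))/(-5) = -11160261/440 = -25364.23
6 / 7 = 0.86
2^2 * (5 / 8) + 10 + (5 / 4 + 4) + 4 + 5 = 26.75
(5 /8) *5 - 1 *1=17 /8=2.12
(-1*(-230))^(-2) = 1 / 52900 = 0.00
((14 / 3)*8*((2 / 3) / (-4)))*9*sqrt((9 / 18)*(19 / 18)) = -28*sqrt(19) / 3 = -40.68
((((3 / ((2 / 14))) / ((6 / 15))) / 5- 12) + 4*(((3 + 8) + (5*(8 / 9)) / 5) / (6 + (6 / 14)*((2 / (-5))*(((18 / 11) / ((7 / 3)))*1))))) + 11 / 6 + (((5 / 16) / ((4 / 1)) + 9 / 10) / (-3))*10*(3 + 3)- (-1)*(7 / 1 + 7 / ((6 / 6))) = 3261661 / 1140912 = 2.86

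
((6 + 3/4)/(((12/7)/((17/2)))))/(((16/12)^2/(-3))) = -28917/512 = -56.48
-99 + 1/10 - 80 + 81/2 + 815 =3383/5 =676.60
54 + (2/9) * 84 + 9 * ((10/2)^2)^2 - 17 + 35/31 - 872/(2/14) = -39265/93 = -422.20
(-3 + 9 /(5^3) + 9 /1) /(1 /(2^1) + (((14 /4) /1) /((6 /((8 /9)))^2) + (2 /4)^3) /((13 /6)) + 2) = 9590724 /4095875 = 2.34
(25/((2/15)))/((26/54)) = 10125/26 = 389.42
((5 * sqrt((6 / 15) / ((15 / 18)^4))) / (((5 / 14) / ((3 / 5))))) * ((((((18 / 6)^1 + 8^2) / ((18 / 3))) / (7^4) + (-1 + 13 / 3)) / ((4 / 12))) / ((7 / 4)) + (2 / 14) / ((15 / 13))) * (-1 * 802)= -85104435312 * sqrt(10) / 7503125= -35868.24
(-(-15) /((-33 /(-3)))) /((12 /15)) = 75 /44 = 1.70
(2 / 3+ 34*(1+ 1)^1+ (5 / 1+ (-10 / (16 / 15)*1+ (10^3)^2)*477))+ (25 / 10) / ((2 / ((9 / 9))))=476995603.04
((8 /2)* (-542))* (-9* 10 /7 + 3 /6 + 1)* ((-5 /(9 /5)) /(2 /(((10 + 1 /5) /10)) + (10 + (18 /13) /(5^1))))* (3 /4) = -4191.67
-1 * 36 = -36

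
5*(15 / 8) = 75 / 8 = 9.38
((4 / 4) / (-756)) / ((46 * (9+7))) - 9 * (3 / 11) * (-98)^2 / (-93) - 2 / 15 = 240345373271 / 948689280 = 253.34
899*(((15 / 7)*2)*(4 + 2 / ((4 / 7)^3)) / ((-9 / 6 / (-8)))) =2117145 / 7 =302449.29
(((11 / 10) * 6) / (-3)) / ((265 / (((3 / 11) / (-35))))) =3 / 46375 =0.00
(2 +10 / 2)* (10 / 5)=14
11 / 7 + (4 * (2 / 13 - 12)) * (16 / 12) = -16819 / 273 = -61.61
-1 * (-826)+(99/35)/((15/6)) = 827.13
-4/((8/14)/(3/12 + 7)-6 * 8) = 203/2432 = 0.08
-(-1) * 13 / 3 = 13 / 3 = 4.33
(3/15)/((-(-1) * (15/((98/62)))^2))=2401/1081125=0.00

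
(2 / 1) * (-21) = -42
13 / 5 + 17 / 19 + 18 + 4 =2422 / 95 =25.49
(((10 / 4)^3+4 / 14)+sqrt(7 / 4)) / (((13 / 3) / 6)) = 9*sqrt(7) / 13+8019 / 364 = 23.86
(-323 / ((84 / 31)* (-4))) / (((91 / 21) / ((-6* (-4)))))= 30039 / 182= 165.05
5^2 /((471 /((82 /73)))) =2050 /34383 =0.06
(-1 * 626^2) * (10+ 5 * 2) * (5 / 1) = -39187600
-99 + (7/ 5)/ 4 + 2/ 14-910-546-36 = -222671/ 140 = -1590.51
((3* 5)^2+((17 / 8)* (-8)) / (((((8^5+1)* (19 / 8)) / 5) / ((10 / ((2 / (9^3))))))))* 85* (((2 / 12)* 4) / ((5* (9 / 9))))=173285250 / 69179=2504.88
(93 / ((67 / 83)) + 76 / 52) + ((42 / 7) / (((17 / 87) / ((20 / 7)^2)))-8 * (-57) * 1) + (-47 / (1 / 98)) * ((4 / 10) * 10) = -12770042364 / 725543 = -17600.67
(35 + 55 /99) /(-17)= -320 /153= -2.09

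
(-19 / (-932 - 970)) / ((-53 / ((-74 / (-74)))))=-19 / 100806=-0.00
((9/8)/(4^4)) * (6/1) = 27/1024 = 0.03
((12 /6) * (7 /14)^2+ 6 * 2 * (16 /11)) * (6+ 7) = 233.41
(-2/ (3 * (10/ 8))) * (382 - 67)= -168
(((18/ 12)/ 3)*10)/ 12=5/ 12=0.42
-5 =-5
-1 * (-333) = 333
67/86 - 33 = -2771/86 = -32.22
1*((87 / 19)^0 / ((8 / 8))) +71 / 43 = 114 / 43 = 2.65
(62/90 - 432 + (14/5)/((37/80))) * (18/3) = -1416106/555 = -2551.54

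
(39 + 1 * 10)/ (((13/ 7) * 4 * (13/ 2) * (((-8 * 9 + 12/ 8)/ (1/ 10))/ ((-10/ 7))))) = 49/ 23829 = 0.00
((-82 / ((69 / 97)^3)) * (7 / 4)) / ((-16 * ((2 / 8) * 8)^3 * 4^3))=261937151 / 5382291456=0.05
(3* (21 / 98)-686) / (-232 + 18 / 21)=9595 / 3236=2.97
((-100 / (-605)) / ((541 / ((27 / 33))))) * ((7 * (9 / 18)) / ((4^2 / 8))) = 315 / 720071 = 0.00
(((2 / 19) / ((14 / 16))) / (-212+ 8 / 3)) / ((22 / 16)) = -96 / 229691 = -0.00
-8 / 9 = -0.89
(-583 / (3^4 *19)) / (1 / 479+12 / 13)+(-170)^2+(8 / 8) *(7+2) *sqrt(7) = 28923.40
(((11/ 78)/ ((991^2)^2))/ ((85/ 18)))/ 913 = 3/ 88457566650802115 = 0.00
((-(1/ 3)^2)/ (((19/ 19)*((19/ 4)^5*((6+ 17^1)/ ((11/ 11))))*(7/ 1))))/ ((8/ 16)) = -0.00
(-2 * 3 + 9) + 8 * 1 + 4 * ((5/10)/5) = 11.40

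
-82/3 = -27.33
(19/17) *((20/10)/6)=19/51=0.37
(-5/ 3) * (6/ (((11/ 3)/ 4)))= -120/ 11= -10.91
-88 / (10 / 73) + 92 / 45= -640.36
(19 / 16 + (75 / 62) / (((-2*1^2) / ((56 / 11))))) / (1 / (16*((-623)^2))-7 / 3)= 12017638227 / 14823421745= 0.81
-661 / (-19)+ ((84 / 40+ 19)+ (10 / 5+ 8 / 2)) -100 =-7241 / 190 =-38.11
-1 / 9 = -0.11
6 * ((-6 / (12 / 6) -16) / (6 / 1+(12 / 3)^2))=-57 / 11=-5.18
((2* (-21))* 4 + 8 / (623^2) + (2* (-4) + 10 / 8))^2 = 73604850625975321 / 2410305930256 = 30537.56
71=71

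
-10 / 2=-5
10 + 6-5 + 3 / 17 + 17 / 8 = 1809 / 136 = 13.30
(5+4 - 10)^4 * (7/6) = 1.17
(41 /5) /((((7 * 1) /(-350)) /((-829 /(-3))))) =-339890 /3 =-113296.67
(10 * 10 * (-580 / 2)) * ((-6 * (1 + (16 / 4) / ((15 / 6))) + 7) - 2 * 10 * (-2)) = -910600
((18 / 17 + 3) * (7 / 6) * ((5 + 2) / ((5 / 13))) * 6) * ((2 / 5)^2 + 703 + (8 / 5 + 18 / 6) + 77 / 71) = 55301620647 / 150875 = 366539.32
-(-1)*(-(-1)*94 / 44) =47 / 22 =2.14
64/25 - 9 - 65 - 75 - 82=-5711/25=-228.44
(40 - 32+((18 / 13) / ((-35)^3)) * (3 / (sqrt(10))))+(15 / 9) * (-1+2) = 29 / 3 - 27 * sqrt(10) / 2786875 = 9.67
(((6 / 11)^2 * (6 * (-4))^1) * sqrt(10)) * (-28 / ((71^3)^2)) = 24192 * sqrt(10) / 15500134354441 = 0.00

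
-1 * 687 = -687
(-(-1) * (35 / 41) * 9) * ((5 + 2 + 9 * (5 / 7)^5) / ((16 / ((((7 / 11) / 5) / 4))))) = 0.13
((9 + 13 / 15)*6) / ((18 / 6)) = 296 / 15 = 19.73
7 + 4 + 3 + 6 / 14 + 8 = 157 / 7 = 22.43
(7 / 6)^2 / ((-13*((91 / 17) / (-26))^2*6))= -289 / 702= -0.41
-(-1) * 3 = 3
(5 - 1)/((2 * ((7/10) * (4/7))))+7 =12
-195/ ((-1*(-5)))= -39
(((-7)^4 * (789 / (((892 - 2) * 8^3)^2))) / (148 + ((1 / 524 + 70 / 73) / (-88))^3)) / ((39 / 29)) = 21316035225139803256339 / 465034873043201943959769666400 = 0.00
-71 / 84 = -0.85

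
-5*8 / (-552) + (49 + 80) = 8906 / 69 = 129.07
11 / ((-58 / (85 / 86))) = -935 / 4988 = -0.19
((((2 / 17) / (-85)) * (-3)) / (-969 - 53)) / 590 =-3 / 435653050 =-0.00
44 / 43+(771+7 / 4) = 133089 / 172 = 773.77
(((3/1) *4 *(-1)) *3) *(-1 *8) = 288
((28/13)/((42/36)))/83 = 24/1079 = 0.02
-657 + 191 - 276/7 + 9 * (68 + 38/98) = 5393/49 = 110.06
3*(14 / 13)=42 / 13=3.23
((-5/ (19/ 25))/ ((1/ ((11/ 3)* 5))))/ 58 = -6875/ 3306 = -2.08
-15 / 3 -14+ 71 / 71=-18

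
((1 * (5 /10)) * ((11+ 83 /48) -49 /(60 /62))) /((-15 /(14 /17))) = 63679 /61200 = 1.04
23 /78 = 0.29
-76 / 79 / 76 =-1 / 79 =-0.01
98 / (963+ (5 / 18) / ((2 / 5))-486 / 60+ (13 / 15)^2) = 88200 / 860711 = 0.10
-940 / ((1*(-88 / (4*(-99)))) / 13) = -54990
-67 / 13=-5.15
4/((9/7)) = 28/9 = 3.11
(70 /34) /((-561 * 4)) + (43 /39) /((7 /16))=2915141 /1157156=2.52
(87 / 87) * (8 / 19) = 0.42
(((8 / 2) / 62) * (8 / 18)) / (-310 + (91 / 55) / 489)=-71720 / 775374387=-0.00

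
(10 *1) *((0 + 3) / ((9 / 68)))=680 / 3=226.67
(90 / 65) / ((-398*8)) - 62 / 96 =-80251 / 124176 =-0.65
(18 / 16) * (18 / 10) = 81 / 40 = 2.02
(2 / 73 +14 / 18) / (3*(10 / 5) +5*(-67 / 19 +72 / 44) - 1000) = -110561 / 137786697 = -0.00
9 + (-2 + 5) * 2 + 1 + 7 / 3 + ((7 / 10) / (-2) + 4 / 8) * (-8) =257 / 15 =17.13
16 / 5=3.20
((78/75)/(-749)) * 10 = -52/3745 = -0.01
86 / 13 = 6.62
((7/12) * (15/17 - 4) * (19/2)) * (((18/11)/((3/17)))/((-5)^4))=-7049/27500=-0.26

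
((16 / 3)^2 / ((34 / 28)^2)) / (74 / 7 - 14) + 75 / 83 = -3058807 / 647649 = -4.72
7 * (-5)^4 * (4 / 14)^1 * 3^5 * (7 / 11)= 2126250 / 11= 193295.45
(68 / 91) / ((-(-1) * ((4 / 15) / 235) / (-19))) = -1138575 / 91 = -12511.81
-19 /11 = -1.73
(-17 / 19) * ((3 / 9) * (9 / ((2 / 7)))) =-357 / 38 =-9.39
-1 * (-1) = 1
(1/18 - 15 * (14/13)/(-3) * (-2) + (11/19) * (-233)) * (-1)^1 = 647375/4446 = 145.61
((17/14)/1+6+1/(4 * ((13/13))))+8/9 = 2105/252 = 8.35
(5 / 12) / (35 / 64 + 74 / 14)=560 / 7839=0.07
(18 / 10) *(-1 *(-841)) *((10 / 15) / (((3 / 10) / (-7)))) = -23548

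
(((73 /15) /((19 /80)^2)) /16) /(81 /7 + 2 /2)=5110 /11913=0.43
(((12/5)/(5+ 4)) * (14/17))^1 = 0.22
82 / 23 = 3.57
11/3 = 3.67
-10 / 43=-0.23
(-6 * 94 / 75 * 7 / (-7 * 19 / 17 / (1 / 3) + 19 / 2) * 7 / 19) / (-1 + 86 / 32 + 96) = 5011328 / 352651875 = 0.01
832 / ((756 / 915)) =63440 / 63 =1006.98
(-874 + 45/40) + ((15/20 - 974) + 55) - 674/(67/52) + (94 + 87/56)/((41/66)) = -2160.41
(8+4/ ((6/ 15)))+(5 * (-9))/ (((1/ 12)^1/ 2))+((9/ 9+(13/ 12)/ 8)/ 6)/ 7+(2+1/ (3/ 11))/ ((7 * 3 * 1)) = -67949/ 64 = -1061.70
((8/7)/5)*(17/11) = 136/385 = 0.35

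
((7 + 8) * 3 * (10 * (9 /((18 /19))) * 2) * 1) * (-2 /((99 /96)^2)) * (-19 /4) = 9241600 /121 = 76376.86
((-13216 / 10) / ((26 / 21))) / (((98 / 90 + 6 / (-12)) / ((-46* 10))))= 574499520 / 689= 833816.43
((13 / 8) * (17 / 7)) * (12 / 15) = 221 / 70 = 3.16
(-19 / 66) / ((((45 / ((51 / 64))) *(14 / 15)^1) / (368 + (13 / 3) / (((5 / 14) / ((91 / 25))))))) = -24961763 / 11088000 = -2.25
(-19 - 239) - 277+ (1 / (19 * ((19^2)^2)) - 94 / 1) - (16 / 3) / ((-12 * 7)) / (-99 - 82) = -17759797781206 / 28234956897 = -629.00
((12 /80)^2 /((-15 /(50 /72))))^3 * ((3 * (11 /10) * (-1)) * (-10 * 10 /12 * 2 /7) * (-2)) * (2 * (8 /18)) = 11 /696729600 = 0.00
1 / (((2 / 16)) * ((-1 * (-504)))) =1 / 63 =0.02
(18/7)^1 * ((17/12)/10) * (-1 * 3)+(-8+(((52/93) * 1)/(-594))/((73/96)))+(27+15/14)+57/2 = 4467405337/94095540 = 47.48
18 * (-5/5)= -18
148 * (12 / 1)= 1776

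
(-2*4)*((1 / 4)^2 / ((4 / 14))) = -7 / 4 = -1.75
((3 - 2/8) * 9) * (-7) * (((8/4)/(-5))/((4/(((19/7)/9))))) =209/40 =5.22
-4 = -4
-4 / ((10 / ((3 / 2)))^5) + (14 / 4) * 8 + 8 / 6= 70399271 / 2400000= 29.33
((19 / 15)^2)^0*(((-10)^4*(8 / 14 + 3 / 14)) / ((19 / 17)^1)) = 935000 / 133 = 7030.08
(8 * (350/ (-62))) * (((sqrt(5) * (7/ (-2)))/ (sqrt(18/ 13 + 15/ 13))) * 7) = 34300 * sqrt(2145)/ 1023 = 1552.86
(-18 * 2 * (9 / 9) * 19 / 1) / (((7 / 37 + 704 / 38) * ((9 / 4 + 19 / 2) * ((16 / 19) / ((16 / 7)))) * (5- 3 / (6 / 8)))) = -36544752 / 4328653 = -8.44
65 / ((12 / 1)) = 65 / 12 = 5.42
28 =28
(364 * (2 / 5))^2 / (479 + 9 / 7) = 1854944 / 42025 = 44.14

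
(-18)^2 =324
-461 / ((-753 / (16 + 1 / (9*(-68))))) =4513651 / 460836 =9.79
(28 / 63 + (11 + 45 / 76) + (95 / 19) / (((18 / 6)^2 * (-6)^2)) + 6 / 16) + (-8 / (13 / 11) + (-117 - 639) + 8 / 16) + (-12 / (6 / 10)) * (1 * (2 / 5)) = -121297199 / 160056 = -757.84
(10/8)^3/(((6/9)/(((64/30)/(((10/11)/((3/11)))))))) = 15/8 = 1.88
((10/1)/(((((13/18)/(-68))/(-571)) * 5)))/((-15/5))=-465936/13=-35841.23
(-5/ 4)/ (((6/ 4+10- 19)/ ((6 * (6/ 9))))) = 2/ 3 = 0.67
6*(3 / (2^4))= 9 / 8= 1.12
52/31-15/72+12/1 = 10021/744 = 13.47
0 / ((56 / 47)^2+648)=0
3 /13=0.23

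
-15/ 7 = -2.14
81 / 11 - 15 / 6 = 107 / 22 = 4.86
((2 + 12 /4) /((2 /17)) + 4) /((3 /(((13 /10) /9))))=403 /180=2.24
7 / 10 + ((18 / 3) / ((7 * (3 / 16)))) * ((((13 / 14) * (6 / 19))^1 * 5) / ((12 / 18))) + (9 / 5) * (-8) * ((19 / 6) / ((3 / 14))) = -1881051 / 9310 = -202.05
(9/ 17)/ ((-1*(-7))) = 9/ 119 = 0.08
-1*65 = -65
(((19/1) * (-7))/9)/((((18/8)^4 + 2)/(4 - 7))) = 34048/21219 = 1.60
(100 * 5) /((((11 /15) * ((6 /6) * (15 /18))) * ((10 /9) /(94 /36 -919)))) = -7422750 /11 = -674795.45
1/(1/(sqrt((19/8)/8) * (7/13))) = 7 * sqrt(19)/104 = 0.29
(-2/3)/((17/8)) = -16/51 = -0.31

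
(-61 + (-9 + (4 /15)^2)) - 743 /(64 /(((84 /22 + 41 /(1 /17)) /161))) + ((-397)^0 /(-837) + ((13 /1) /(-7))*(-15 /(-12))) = -291214530703 /2371723200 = -122.79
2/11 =0.18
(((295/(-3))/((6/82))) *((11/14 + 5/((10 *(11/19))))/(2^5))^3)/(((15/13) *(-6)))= 64415500201/2423467081728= 0.03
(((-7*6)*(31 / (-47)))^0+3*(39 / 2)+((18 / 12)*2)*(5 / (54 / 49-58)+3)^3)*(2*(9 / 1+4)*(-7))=-263444202463351 / 10835483936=-24313.10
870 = 870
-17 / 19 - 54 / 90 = -142 / 95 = -1.49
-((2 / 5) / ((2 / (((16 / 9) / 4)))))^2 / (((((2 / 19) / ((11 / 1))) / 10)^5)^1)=-797556440098000 / 81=-9846375803679.01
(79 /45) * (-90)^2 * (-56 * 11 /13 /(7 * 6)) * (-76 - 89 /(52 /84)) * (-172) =-102487218240 /169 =-606433244.02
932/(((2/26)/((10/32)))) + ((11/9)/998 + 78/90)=340158929/89820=3787.12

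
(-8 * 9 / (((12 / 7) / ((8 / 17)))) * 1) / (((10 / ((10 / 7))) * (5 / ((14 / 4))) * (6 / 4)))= -112 / 85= -1.32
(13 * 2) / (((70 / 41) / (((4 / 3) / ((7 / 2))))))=4264 / 735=5.80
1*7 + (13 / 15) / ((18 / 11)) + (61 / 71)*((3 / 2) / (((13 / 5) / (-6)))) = 1135309 / 249210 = 4.56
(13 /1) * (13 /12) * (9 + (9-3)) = 845 /4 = 211.25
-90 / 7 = -12.86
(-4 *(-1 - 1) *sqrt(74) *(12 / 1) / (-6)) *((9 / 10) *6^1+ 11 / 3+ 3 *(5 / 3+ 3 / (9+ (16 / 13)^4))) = -230147744 *sqrt(74) / 967755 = -2045.77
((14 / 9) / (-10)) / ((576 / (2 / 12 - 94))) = 3941 / 155520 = 0.03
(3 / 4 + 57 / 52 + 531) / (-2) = -6927 / 26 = -266.42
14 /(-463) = -14 /463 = -0.03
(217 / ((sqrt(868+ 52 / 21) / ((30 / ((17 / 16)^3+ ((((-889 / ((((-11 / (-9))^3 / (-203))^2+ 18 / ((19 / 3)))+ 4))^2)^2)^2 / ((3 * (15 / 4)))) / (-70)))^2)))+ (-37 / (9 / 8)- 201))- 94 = -327.89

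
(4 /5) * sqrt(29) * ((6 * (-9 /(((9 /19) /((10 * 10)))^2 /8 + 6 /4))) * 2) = -831744000 * sqrt(29) /14440027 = -310.18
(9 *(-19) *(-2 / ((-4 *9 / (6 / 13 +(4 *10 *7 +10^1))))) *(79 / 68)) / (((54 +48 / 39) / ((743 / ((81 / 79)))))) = -20792590492 / 494343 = -42061.06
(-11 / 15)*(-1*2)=22 / 15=1.47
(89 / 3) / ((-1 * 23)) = -89 / 69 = -1.29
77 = 77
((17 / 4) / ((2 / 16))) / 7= 34 / 7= 4.86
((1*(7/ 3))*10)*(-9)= -210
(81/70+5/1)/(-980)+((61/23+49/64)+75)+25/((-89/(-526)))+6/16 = 254492827969/1123393600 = 226.54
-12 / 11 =-1.09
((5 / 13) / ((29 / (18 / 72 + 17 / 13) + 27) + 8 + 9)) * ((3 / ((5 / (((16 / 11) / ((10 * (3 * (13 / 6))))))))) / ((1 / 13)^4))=41067 / 17435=2.36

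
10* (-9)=-90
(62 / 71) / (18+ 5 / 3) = 186 / 4189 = 0.04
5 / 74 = 0.07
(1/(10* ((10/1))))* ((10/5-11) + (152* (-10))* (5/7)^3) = -193087/34300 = -5.63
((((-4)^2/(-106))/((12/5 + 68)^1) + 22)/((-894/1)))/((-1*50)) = 51299/104240400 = 0.00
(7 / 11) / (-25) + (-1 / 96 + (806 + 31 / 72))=63866459 / 79200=806.39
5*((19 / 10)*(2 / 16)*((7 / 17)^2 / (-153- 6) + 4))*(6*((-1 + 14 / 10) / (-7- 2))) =-698269 / 551412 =-1.27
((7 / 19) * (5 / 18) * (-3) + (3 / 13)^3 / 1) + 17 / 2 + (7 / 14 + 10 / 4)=1403225 / 125229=11.21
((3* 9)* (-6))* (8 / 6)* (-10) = 2160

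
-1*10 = -10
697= 697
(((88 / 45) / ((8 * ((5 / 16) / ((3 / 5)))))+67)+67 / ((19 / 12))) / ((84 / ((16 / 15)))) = 3128876 / 2244375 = 1.39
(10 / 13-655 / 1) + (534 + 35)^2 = 4200388 / 13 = 323106.77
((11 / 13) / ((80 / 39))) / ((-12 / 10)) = -11 / 32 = -0.34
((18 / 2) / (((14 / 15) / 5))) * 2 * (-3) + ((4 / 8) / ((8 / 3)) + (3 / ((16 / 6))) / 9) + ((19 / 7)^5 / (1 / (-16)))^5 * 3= -4684693418054829432939671650087259020717 / 21457097914623438412912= -218328379573740856.19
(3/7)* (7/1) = 3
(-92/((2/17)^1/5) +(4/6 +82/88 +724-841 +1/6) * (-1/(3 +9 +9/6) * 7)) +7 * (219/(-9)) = -7164677/1782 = -4020.58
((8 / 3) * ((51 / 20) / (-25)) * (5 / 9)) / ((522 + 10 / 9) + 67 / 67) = -34 / 117925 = -0.00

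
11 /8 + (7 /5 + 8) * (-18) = -6713 /40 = -167.82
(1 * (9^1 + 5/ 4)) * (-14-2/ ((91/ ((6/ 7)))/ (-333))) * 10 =-504505/ 637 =-792.00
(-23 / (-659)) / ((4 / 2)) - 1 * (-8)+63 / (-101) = 984233 / 133118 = 7.39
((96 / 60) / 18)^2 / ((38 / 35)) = 56 / 7695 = 0.01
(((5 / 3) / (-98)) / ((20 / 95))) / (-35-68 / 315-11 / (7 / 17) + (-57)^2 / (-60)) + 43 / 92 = 44090111 / 94192084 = 0.47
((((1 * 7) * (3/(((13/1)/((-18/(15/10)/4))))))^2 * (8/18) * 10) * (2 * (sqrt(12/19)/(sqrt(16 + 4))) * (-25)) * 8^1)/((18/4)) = -313600 * sqrt(285)/3211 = -1648.76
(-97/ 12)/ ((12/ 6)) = -97/ 24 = -4.04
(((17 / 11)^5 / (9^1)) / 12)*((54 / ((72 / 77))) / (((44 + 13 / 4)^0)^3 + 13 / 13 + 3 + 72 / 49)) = 487010951 / 668332368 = 0.73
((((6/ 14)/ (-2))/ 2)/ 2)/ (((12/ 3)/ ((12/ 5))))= -9/ 280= -0.03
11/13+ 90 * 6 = 7031/13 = 540.85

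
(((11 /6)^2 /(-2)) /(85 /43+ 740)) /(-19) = 5203 /43646040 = 0.00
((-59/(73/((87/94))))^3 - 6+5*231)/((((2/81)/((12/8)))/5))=450910358145366525/1292445183712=348881.61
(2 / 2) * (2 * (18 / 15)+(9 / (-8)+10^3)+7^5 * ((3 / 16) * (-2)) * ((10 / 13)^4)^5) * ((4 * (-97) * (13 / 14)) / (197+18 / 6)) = -71387858502331837137371628547 / 40933768130512491098956000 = -1743.98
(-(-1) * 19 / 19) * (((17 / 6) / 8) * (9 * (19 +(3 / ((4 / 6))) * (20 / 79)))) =81141 / 1264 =64.19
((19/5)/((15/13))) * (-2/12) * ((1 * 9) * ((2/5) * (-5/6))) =247/150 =1.65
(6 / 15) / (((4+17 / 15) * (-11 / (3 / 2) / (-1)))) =9 / 847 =0.01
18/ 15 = 6/ 5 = 1.20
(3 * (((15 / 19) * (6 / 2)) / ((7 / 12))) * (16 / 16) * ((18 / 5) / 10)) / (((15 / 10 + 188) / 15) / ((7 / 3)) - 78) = -0.06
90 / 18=5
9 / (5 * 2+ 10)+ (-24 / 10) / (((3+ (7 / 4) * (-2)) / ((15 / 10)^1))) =153 / 20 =7.65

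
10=10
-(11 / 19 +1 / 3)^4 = -7311616 / 10556001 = -0.69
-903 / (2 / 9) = -8127 / 2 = -4063.50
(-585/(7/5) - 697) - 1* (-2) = -7790/7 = -1112.86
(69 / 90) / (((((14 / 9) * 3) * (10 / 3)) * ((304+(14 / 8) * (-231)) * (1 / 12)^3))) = -59616 / 70175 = -0.85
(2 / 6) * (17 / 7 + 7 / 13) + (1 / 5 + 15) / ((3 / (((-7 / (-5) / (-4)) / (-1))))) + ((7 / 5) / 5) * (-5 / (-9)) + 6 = 182594 / 20475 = 8.92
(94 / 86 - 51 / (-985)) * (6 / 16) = 18183 / 42355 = 0.43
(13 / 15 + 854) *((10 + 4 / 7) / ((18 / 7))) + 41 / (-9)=473836 / 135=3509.90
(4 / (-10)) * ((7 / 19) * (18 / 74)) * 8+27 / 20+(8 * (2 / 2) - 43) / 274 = 1801963 / 1926220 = 0.94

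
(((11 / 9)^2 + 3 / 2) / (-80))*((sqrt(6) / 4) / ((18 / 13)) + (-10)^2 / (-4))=2425 / 2592 - 1261*sqrt(6) / 186624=0.92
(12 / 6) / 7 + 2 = 16 / 7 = 2.29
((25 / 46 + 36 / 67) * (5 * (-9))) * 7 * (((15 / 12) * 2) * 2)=-5246325 / 3082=-1702.25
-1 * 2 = -2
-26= -26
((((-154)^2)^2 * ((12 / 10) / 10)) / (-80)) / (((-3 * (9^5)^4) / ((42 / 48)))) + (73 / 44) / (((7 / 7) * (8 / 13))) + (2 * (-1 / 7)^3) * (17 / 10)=492856864569984262562622179 / 183483487108087169464692000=2.69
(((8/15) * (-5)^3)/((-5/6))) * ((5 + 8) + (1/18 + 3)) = 11560/9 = 1284.44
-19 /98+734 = 71913 /98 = 733.81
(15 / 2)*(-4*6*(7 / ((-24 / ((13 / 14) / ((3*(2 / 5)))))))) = 325 / 8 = 40.62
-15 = -15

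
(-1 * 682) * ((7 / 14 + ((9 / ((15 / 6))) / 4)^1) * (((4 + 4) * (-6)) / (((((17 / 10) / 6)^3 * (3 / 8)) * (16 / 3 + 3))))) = 3167797248 / 4913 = 644778.60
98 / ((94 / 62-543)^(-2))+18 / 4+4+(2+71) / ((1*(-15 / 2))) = 828403164683 / 28830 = 28734067.45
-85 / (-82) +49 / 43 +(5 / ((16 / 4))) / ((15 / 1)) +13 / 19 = 1183247 / 401964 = 2.94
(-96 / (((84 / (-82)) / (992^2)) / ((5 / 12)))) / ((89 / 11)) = 8876257280 / 1869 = 4749201.33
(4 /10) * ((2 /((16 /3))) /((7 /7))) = 3 /20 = 0.15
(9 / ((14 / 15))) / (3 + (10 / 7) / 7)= 945 / 314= 3.01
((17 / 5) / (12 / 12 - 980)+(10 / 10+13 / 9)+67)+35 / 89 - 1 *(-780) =37439447 / 44055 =849.83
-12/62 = -6/31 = -0.19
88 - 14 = 74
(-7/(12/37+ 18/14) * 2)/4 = -1813/834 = -2.17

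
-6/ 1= -6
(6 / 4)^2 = 9 / 4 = 2.25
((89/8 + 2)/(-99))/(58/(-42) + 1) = 245/704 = 0.35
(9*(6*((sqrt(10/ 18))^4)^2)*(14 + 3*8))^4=1459988194.58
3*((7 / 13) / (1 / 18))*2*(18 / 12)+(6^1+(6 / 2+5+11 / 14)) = 18567 / 182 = 102.02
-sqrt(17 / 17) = -1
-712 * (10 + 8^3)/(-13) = 371664/13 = 28589.54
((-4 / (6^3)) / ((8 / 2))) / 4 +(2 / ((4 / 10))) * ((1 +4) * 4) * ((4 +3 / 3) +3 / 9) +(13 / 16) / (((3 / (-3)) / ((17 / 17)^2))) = 460097 / 864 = 532.52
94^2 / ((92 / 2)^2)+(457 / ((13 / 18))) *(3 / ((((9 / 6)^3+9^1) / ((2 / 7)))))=25419497 / 529529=48.00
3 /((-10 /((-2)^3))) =12 /5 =2.40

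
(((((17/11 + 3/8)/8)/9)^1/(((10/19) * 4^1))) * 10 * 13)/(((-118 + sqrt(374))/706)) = -869381461/85852800- 14735279 * sqrt(374)/171705600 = -11.79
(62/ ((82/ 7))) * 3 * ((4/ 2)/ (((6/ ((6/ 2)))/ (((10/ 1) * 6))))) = 39060/ 41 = 952.68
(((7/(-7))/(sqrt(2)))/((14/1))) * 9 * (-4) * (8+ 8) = 144 * sqrt(2)/7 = 29.09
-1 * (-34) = 34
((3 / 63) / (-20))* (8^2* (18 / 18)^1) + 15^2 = 23609 / 105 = 224.85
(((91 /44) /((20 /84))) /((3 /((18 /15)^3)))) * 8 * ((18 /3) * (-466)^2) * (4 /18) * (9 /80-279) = -111104795076912 /34375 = -3232139493.15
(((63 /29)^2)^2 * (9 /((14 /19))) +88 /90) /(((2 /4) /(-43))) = -747307565659 /31827645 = -23479.83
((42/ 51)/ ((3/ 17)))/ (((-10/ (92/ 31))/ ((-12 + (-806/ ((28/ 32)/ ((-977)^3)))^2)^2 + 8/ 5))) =-754181081883477477323289600000000000000000000000.00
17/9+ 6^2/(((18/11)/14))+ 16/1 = 2933/9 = 325.89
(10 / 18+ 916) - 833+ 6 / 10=3787 / 45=84.16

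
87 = 87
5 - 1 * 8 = -3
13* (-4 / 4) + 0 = -13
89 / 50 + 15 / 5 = 239 / 50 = 4.78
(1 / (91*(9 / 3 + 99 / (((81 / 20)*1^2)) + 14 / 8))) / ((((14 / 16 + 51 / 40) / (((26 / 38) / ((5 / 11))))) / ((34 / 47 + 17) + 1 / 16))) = 1324125 / 282501443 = 0.00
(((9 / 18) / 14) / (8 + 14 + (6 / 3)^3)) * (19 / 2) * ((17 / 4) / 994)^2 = 5491 / 26558407680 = 0.00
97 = 97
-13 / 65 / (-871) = 1 / 4355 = 0.00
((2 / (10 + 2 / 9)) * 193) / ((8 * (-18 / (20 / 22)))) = -965 / 4048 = -0.24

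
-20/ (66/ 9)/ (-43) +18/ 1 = 8544/ 473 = 18.06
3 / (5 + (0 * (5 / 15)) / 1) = 3 / 5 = 0.60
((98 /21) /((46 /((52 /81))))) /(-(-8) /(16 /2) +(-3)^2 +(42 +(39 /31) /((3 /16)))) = 0.00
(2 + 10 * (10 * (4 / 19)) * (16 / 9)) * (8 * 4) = 215744 / 171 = 1261.66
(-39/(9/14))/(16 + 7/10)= -1820/501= -3.63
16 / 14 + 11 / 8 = 141 / 56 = 2.52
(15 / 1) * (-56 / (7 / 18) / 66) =-360 / 11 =-32.73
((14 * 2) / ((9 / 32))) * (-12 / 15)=-3584 / 45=-79.64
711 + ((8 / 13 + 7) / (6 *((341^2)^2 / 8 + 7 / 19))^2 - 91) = 531957915856931469754217036 / 857996638478921725409925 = 620.00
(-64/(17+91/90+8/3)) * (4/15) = -1536/1861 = -0.83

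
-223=-223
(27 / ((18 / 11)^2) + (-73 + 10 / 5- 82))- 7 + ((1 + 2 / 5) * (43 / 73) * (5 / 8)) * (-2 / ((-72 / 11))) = -3148537 / 21024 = -149.76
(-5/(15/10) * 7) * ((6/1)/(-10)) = 14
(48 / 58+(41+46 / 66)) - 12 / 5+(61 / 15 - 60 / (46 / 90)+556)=3542303 / 7337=482.80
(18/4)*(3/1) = 27/2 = 13.50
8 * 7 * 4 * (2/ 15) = 448/ 15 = 29.87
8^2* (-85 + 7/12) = -16208/3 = -5402.67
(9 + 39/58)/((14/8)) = 1122/203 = 5.53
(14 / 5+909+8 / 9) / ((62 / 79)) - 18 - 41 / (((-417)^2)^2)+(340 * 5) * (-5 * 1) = -68943289034317169 / 9373589139510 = -7355.06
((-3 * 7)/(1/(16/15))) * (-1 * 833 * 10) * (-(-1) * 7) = 1306144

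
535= 535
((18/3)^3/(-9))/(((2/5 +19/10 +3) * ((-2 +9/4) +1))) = -192/53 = -3.62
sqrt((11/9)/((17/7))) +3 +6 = sqrt(1309)/51 +9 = 9.71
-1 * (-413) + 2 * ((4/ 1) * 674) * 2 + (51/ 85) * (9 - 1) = 56009/ 5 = 11201.80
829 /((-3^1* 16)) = -829 /48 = -17.27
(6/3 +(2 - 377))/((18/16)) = -2984/9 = -331.56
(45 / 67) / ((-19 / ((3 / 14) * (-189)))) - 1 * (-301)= 769991 / 2546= 302.43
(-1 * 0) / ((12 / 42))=0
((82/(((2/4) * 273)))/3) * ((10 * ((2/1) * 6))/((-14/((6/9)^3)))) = -26240/51597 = -0.51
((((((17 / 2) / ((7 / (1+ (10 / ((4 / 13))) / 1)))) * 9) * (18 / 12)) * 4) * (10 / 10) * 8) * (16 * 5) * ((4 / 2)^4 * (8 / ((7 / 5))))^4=1651039115673600000 / 16807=98235206501671.92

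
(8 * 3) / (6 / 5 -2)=-30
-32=-32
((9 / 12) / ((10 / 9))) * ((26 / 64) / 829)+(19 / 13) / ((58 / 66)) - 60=-23337079833 / 400042240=-58.34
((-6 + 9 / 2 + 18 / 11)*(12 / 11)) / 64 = 9 / 3872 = 0.00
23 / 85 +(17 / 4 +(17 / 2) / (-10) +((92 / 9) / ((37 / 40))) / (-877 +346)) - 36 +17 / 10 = -921342961 / 30059910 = -30.65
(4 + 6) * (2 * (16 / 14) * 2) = 45.71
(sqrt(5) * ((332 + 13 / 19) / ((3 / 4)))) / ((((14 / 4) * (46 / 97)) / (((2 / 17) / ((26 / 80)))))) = 9343040 * sqrt(5) / 96577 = 216.32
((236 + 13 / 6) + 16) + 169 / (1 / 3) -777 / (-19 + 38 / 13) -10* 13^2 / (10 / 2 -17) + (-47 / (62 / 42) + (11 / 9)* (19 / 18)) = 965400883 / 1049598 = 919.78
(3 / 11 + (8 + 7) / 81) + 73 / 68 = 30929 / 20196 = 1.53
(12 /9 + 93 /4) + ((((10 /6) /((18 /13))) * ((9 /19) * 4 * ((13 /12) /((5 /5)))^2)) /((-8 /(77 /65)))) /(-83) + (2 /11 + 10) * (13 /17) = 16497424487 /509585472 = 32.37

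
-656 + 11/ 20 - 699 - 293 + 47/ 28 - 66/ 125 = -1440512/ 875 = -1646.30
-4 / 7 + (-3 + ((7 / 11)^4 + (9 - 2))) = 368191 / 102487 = 3.59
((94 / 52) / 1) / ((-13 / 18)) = -423 / 169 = -2.50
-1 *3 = -3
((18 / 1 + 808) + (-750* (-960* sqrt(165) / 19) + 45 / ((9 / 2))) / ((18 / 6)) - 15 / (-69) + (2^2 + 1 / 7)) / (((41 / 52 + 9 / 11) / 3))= 304527.94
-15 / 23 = -0.65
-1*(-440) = 440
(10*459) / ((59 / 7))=32130 / 59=544.58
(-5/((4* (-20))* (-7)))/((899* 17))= -1/1711696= -0.00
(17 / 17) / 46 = 1 / 46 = 0.02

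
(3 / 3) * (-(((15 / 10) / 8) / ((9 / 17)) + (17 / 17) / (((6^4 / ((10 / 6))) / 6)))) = -469 / 1296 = -0.36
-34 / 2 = -17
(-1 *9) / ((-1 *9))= 1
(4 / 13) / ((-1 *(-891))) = 4 / 11583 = 0.00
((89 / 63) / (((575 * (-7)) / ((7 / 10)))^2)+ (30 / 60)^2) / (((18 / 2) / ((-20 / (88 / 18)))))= -0.11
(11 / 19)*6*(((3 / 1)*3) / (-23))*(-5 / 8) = 1485 / 1748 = 0.85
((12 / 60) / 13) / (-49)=-1 / 3185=-0.00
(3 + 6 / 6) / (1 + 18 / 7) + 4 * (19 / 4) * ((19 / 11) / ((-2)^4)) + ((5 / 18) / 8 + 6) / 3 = 307853 / 59400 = 5.18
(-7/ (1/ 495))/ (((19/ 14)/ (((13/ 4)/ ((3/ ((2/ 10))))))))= -21021/ 38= -553.18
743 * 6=4458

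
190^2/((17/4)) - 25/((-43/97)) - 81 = 6191214/731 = 8469.51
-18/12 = -3/2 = -1.50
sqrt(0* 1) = 0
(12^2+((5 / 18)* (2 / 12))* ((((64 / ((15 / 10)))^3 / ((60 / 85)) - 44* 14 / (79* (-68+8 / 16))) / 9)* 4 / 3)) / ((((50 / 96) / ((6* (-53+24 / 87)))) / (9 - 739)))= 5989584724834304 / 15031251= 398475464.54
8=8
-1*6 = -6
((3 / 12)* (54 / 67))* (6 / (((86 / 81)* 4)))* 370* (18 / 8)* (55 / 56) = 232.75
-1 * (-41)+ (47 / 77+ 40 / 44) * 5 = 3742 / 77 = 48.60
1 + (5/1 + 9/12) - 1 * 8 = -5/4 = -1.25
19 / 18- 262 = -4697 / 18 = -260.94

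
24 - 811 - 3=-790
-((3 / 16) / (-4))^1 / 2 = 3 / 128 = 0.02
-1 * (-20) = 20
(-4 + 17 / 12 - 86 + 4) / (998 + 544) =-1015 / 18504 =-0.05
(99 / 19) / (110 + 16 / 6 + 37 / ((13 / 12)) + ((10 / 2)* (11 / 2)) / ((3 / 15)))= 7722 / 421363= 0.02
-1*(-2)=2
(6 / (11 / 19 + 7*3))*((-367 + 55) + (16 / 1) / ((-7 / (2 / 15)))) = -623048 / 7175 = -86.84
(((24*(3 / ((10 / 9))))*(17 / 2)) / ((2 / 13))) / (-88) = -17901 / 440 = -40.68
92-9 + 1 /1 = 84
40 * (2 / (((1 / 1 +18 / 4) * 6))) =2.42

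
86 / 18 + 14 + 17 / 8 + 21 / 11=18067 / 792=22.81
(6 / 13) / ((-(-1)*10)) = 3 / 65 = 0.05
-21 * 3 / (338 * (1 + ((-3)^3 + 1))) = 63 / 8450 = 0.01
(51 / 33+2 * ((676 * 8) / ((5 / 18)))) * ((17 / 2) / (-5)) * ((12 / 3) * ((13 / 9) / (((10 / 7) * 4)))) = -3313137191 / 49500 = -66932.06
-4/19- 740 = -14064/19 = -740.21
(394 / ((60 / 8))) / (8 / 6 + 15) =788 / 245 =3.22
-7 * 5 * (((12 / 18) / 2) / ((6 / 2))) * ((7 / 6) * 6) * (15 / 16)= -1225 / 48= -25.52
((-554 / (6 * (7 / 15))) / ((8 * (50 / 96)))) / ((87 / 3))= -1662 / 1015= -1.64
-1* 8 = -8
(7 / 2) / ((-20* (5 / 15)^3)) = -189 / 40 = -4.72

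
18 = 18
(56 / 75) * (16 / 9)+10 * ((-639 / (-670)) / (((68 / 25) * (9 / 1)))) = 5280301 / 3075300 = 1.72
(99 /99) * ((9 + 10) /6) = 19 /6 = 3.17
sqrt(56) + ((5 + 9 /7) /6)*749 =2*sqrt(14) + 2354 /3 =792.15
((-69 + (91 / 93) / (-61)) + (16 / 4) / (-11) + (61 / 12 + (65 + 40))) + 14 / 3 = 11324977 / 249612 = 45.37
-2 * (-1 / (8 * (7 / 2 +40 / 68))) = 17 / 278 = 0.06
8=8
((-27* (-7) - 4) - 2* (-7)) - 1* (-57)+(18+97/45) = 12427/45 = 276.16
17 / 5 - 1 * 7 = -18 / 5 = -3.60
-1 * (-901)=901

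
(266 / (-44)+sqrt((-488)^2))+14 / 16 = 42489 / 88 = 482.83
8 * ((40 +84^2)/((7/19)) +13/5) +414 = 5408178/35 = 154519.37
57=57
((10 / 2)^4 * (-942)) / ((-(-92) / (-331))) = 97438125 / 46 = 2118220.11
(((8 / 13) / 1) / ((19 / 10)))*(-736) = -238.38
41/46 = 0.89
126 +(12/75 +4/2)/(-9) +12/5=3204/25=128.16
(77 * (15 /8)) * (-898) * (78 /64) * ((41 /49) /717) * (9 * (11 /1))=-3909243195 /214144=-18255.21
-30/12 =-5/2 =-2.50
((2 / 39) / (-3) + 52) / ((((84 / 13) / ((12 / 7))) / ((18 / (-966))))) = -6082 / 23667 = -0.26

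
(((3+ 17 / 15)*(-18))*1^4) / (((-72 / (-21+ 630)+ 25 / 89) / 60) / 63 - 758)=5081018544 / 51766288141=0.10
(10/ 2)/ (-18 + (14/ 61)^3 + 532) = 1134905/ 116670978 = 0.01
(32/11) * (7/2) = 112/11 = 10.18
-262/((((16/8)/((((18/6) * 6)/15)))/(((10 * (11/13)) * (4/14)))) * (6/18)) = -103752/91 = -1140.13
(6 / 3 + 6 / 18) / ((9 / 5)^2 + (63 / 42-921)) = -350 / 137439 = -0.00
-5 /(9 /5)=-25 /9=-2.78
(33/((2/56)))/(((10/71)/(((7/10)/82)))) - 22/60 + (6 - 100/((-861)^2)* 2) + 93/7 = 74.92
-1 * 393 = -393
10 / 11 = 0.91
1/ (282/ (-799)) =-17/ 6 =-2.83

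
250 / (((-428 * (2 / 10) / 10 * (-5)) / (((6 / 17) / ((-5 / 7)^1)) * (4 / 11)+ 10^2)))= 11666500 / 20009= 583.06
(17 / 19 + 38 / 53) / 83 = 0.02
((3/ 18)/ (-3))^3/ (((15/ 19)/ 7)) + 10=874667/ 87480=10.00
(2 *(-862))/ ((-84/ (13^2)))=72839/ 21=3468.52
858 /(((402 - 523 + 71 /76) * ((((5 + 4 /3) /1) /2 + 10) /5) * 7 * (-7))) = 391248 /7064575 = 0.06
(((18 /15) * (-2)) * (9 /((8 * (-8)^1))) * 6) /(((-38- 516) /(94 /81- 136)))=5461 /11080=0.49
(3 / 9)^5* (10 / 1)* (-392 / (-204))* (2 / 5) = 392 / 12393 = 0.03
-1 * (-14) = 14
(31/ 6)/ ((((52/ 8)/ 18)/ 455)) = 6510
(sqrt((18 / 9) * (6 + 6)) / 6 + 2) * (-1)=-2 - sqrt(6) / 3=-2.82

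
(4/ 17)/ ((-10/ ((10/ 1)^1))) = -4/ 17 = -0.24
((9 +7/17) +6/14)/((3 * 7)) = 1171/2499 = 0.47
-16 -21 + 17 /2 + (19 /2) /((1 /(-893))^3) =-6765158620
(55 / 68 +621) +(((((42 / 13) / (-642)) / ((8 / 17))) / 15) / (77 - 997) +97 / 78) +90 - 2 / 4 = 1860209853623 / 2610628800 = 712.55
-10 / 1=-10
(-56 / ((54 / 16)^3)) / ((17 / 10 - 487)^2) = -2867200 / 463566319947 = -0.00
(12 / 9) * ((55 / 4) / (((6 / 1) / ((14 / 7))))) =6.11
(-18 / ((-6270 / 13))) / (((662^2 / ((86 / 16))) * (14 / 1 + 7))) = 559 / 25646038880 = 0.00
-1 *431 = -431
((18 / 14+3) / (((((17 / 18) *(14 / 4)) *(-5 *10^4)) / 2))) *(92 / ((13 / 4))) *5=-0.01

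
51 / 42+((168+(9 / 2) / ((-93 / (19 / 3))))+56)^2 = 1346476801 / 26908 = 50040.02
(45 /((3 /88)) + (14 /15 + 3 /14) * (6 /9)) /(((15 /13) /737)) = 843616.68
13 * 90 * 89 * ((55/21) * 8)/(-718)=-7636200/2513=-3038.68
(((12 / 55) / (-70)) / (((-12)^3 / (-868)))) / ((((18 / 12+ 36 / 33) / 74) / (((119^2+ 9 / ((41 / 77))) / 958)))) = -333372109 / 503740350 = -0.66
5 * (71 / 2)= 355 / 2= 177.50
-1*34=-34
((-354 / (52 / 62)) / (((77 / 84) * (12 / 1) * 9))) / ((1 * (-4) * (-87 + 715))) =1829 / 1077648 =0.00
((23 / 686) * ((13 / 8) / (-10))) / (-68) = 0.00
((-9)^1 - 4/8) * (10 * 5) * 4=-1900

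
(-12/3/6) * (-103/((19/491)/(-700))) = -70802200/57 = -1242143.86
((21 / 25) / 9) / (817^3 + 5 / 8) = 56 / 327203108175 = 0.00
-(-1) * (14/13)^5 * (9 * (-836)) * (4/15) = -5395450368/1856465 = -2906.30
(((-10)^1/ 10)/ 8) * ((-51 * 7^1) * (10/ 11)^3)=44625/ 1331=33.53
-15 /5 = -3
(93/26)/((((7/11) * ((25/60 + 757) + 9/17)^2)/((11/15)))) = 78050808/10877982406655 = 0.00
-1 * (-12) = 12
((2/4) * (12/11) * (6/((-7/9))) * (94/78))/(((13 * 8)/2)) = -1269/13013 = -0.10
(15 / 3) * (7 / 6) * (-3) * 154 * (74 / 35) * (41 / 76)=-3073.92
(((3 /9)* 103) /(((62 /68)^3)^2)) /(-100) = -39778713712 /66562776075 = -0.60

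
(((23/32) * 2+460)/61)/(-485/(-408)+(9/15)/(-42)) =13178655/2046062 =6.44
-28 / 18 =-14 / 9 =-1.56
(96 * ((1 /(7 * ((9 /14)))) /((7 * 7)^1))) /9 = 64 /1323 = 0.05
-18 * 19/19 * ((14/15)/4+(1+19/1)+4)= -2181/5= -436.20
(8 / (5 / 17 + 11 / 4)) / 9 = 544 / 1863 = 0.29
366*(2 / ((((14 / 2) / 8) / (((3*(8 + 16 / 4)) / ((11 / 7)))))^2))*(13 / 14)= 394647552 / 847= 465935.72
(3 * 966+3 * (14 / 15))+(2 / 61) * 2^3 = 884824 / 305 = 2901.06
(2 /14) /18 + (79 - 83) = -3.99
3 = 3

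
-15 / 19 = -0.79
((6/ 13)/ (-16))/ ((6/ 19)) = -19/ 208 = -0.09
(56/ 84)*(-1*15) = -10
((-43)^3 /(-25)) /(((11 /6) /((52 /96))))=1033591 /1100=939.63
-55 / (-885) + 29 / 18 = 1777 / 1062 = 1.67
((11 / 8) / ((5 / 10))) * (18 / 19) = 2.61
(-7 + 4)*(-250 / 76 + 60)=-6465 / 38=-170.13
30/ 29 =1.03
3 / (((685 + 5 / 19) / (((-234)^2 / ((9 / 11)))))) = 317889 / 1085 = 292.99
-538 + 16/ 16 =-537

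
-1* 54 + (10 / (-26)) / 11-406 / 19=-204871 / 2717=-75.40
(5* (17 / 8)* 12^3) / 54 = 340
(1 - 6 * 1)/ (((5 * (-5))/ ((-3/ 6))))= -1/ 10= -0.10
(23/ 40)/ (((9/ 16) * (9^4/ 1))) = 46/ 295245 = 0.00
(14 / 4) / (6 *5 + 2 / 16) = 28 / 241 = 0.12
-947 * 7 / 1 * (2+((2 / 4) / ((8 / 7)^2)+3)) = -4567381 / 128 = -35682.66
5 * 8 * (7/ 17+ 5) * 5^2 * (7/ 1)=644000/ 17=37882.35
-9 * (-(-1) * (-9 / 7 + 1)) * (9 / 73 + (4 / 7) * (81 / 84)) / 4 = 10854 / 25039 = 0.43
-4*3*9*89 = -9612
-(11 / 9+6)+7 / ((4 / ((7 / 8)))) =-1639 / 288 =-5.69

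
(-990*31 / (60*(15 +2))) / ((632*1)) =-1023 / 21488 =-0.05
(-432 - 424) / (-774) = 428 / 387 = 1.11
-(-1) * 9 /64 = 9 /64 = 0.14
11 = 11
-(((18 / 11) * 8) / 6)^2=-576 / 121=-4.76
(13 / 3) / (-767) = -1 / 177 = -0.01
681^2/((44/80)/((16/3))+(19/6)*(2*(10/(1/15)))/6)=445210560/152099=2927.11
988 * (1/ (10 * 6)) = 16.47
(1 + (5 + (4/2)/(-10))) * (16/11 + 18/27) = 406/33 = 12.30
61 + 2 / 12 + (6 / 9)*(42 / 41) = 15215 / 246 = 61.85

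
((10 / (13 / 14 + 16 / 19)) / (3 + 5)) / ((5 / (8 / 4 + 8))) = 665 / 471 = 1.41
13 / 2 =6.50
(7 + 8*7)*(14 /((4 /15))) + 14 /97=641683 /194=3307.64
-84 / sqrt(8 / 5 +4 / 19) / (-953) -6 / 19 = -6 / 19 +42 * sqrt(4085) / 40979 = -0.25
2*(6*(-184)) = -2208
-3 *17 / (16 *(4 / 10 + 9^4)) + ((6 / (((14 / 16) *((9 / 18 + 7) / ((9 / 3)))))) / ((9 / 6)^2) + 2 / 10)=78185113 / 55115760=1.42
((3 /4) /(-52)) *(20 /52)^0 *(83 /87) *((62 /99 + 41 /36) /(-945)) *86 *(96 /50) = 831577 /195945750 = 0.00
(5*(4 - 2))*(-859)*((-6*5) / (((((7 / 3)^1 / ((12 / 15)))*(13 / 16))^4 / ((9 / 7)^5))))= 827164470785605632 / 28813484238175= 28707.55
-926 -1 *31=-957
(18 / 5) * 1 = 18 / 5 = 3.60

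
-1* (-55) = 55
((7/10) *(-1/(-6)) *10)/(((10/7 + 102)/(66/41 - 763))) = -1529633/178104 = -8.59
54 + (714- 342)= 426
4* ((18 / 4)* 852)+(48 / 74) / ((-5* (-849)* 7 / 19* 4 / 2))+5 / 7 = 5620675811 / 366485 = 15336.71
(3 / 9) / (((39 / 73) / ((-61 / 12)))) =-4453 / 1404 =-3.17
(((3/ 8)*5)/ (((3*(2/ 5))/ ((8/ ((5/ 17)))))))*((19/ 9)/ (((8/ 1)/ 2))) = 1615/ 72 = 22.43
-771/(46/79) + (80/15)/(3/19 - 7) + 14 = -11758667/8970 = -1310.89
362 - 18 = 344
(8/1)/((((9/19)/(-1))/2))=-304/9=-33.78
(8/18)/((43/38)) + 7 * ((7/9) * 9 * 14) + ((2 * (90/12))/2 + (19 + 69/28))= 7751609/10836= 715.36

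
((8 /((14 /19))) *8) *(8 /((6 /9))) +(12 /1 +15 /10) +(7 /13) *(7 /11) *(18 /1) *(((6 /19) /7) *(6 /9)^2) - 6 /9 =120417967 /114114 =1055.24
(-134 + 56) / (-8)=39 / 4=9.75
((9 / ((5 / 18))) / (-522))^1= -9 / 145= -0.06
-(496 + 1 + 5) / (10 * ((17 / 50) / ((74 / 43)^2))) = -13744760 / 31433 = -437.27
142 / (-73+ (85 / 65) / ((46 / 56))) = -42458 / 21351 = -1.99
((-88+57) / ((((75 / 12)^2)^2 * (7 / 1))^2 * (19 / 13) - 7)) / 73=-26411008 / 10370330375191227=-0.00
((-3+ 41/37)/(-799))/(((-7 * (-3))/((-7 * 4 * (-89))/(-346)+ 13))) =590/902541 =0.00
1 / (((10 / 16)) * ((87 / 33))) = 88 / 145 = 0.61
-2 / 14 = -1 / 7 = -0.14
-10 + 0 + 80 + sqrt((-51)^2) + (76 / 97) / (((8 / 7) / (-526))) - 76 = -30614 / 97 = -315.61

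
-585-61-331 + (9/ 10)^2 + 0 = -97619/ 100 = -976.19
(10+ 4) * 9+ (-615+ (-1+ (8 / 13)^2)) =-82746 / 169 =-489.62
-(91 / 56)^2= -169 / 64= -2.64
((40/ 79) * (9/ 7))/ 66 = 60/ 6083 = 0.01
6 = 6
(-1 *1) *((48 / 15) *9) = -144 / 5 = -28.80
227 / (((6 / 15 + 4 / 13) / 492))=3629730 / 23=157814.35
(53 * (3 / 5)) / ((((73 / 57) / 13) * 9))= 13091 / 365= 35.87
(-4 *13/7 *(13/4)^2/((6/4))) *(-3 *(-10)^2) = 109850/7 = 15692.86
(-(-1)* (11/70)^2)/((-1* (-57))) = 121/279300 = 0.00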